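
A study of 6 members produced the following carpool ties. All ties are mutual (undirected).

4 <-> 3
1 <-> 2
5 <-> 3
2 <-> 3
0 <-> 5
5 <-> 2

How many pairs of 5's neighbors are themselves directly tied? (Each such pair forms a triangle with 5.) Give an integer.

5's neighbors: 0, 2, and 3.
Neighbor pairs that are themselves tied: 5–2–3. Each forms one triangle with 5, for 1 in total.

1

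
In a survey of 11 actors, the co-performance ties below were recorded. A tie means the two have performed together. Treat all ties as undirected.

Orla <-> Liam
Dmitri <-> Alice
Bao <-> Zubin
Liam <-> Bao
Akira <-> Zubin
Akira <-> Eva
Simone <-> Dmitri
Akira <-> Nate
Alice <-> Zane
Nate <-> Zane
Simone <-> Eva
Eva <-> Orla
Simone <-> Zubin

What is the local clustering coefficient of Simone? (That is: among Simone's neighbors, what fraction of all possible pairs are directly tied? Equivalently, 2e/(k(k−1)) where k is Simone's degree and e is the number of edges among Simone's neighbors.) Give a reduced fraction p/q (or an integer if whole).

0

Simone's neighbors: Dmitri, Eva, and Zubin (k = 3).
Possible neighbor pairs: C(3,2) = 3. Edges among them: none → e = 0.
Clustering(Simone) = 0/3 = 0.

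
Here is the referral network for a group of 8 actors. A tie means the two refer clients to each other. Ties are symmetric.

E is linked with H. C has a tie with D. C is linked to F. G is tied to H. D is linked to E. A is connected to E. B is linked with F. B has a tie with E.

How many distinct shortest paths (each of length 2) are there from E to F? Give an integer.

The shortest distance is 2, and the only length-2 path is E–B–F. So there is exactly 1 shortest path.

1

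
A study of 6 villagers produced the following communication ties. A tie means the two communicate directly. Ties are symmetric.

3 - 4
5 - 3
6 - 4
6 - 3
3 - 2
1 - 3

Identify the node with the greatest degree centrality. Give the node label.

3

Degrees — 1:1, 2:1, 3:5, 4:2, 5:1, 6:2.
The maximum is 5, attained only by 3.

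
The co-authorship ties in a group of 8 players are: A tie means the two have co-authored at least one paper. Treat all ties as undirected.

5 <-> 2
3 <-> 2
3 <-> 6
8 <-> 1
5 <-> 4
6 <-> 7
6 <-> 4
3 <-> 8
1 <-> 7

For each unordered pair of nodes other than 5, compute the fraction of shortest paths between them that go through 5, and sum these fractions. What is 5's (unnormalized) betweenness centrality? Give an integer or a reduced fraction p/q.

Pairs whose geodesics pass through 5 — 2–4: 1.
All other pairs contribute 0.
Summing the contributions gives betweenness(5) = 1.

1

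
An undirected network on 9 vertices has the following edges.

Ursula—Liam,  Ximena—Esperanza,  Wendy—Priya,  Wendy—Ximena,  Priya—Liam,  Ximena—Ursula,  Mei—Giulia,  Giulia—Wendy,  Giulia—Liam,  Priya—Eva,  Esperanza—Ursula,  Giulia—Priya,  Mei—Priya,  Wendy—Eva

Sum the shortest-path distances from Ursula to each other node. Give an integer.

Distances from Ursula: Esperanza:1, Eva:3, Giulia:2, Liam:1, Mei:3, Priya:2, Wendy:2, Ximena:1.
Sum = 1 + 3 + 2 + 1 + 3 + 2 + 2 + 1 = 15.

15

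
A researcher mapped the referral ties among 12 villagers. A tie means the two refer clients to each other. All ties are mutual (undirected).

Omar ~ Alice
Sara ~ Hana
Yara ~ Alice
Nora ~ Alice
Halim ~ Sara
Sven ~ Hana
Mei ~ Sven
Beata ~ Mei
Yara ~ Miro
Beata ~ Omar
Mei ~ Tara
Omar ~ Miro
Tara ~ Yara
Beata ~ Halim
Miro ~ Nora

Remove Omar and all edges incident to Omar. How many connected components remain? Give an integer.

1

Omar's neighbors (Alice, Beata, and Miro) remain reachable from one another through other ties, so the rest of the network stays in one piece.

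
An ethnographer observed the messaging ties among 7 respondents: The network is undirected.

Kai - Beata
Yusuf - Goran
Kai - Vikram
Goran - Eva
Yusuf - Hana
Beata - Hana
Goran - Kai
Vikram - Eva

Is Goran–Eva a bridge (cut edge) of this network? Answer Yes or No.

No

Even without that edge, Goran still reaches Eva via Goran – Kai – Vikram – Eva, so the network stays connected. Not a bridge.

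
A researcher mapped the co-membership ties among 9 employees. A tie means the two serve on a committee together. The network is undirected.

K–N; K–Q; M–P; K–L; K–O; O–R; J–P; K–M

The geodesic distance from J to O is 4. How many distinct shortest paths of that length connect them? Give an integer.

The shortest distance is 4, and the only length-4 path is J–P–M–K–O. So there is exactly 1 shortest path.

1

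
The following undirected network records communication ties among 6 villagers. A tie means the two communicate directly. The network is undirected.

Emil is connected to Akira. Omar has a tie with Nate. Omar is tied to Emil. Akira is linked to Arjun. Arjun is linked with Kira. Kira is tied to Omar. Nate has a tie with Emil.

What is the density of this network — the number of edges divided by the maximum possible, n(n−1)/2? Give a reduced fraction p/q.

7/15

There are 7 edges and 6 nodes, so the maximum possible is C(6,2) = 15.
Density = 7/15.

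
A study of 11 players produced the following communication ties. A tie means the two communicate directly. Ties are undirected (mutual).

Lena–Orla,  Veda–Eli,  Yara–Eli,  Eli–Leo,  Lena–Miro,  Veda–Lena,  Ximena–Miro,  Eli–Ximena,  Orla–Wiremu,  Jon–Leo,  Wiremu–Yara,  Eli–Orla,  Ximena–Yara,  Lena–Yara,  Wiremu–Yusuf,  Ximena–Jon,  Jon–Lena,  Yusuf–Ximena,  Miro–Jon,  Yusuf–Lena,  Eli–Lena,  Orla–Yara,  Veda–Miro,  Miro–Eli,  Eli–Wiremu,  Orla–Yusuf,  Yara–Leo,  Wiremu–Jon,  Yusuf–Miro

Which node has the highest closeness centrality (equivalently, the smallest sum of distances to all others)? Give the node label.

Eli

Farness (sum of distances to all others) for each node — Eli:12, Jon:15, Lena:13, Leo:18, Miro:14, Orla:15, Veda:17, Wiremu:15, Ximena:15, Yara:14, Yusuf:16.
The smallest farness is 12, for Eli, so Eli has the highest closeness.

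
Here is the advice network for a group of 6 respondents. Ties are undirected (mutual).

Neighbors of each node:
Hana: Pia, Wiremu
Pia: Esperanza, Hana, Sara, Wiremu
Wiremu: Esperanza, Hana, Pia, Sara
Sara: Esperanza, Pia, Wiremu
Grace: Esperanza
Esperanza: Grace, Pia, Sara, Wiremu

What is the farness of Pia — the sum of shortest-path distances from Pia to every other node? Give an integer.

6

Distances from Pia: Esperanza:1, Grace:2, Hana:1, Sara:1, Wiremu:1.
Sum = 1 + 2 + 1 + 1 + 1 = 6.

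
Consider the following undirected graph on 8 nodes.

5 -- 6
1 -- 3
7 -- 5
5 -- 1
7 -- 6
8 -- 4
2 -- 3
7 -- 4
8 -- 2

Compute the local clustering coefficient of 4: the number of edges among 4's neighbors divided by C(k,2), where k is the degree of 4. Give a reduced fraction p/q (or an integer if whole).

0

4's neighbors: 7 and 8 (k = 2).
Possible neighbor pairs: C(2,2) = 1. Edges among them: none → e = 0.
Clustering(4) = 0/1.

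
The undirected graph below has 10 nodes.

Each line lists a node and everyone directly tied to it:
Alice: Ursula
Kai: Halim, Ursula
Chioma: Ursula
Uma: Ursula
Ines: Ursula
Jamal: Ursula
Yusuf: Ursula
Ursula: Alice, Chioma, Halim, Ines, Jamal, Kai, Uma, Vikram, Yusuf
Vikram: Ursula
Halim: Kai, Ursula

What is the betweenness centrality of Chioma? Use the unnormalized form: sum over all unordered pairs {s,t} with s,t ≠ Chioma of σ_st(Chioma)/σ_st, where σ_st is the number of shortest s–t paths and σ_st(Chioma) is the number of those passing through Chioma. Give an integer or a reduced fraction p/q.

No shortest path between any pair of other nodes passes through Chioma.
Summing the contributions gives betweenness(Chioma) = 0.

0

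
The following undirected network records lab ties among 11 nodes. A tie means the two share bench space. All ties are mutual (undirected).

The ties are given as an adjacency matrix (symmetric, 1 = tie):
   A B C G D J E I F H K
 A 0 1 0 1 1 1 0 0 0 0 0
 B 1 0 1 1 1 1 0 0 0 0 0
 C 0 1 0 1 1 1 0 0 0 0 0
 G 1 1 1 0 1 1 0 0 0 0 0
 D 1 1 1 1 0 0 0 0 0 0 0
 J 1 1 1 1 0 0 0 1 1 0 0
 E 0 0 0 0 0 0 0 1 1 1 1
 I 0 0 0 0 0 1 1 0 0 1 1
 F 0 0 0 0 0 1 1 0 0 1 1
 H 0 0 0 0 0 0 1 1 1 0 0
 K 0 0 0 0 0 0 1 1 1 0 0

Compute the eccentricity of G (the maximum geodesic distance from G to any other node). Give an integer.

3

Distances from G: A:1, B:1, C:1, D:1, E:3, F:2, H:3, I:2, J:1, K:3.
The largest is 3 (to H, K, and E), so the eccentricity of G is 3.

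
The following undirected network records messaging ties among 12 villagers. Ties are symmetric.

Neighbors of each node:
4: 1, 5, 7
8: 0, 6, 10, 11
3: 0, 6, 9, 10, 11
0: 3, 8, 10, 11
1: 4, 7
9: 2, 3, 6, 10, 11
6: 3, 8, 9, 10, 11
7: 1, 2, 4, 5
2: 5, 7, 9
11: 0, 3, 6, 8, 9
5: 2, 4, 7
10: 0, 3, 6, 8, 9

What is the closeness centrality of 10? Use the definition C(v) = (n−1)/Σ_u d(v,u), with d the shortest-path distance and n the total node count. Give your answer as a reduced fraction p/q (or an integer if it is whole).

Distances from 10: 0:1, 1:4, 2:2, 3:1, 4:4, 5:3, 6:1, 7:3, 8:1, 9:1, 11:2. Sum = 23.
n = 12, so closeness = 11/23.

11/23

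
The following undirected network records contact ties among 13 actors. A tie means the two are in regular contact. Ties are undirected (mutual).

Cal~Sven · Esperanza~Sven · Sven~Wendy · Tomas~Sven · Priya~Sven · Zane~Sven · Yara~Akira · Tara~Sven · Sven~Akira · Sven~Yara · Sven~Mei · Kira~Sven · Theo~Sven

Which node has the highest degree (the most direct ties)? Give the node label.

Degrees — Akira:2, Cal:1, Esperanza:1, Kira:1, Mei:1, Priya:1, Sven:12, Tara:1, Theo:1, Tomas:1, Wendy:1, Yara:2, Zane:1.
The maximum is 12, attained only by Sven.

Sven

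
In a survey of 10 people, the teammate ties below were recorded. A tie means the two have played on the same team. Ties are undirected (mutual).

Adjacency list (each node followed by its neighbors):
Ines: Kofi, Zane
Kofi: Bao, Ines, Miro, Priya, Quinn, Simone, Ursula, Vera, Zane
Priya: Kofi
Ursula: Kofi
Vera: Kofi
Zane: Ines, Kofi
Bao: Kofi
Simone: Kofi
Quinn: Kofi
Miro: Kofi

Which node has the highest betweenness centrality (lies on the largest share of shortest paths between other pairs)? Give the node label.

Unnormalized betweenness of each node: Bao:0, Ines:0, Kofi:35, Miro:0, Priya:0, Quinn:0, Simone:0, Ursula:0, Vera:0, Zane:0.
Kofi has the largest value, 35, making it the main broker — the node through which the most shortest paths run.

Kofi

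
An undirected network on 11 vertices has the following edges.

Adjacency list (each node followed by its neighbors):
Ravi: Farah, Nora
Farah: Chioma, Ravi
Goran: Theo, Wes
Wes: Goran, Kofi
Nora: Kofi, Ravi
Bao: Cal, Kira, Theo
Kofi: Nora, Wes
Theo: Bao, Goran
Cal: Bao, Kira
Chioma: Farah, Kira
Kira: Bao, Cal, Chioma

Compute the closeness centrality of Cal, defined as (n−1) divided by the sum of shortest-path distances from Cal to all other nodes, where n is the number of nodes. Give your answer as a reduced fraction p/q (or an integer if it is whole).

1/3

Distances from Cal: Bao:1, Chioma:2, Farah:3, Goran:3, Kira:1, Kofi:5, Nora:5, Ravi:4, Theo:2, Wes:4. Sum = 30.
n = 11, so closeness = 10/30 = 1/3.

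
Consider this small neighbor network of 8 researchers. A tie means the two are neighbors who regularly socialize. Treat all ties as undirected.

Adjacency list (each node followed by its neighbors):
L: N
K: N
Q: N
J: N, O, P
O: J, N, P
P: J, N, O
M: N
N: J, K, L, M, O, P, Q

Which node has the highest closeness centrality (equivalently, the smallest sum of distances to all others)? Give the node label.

Farness (sum of distances to all others) for each node — J:11, K:13, L:13, M:13, N:7, O:11, P:11, Q:13.
The smallest farness is 7, for N, so N has the highest closeness.

N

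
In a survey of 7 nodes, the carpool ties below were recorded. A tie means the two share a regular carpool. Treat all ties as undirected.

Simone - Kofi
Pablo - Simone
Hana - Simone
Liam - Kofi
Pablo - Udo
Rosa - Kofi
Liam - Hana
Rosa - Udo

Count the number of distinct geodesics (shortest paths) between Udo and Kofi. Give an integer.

The shortest distance is 2, and the only length-2 path is Udo–Rosa–Kofi. So there is exactly 1 shortest path.

1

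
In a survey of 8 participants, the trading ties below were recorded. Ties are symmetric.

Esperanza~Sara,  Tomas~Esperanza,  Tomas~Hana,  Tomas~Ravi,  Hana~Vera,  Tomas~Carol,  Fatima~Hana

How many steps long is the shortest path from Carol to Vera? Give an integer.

3

One shortest route is Carol – Tomas – Hana – Vera, which uses 3 edges, and at distance 2 from Carol we only reach {Esperanza, Hana, Ravi}, which does not include Vera. So d(Carol,Vera) = 3.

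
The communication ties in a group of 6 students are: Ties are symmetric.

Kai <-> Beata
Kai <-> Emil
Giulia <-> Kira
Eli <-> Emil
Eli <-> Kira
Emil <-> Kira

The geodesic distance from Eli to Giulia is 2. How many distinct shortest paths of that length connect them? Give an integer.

The shortest distance is 2, and the only length-2 path is Eli–Kira–Giulia. So there is exactly 1 shortest path.

1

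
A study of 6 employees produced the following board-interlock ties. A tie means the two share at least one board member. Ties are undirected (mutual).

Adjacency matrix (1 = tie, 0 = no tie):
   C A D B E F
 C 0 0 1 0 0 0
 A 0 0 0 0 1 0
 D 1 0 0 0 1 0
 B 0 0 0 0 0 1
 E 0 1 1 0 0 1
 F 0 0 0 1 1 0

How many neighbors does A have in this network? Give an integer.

A is directly tied to E. That is 1 neighbor, so the degree of A is 1.

1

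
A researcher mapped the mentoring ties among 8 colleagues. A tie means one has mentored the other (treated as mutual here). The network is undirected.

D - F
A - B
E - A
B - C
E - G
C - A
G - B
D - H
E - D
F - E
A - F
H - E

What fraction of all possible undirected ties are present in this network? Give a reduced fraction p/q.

3/7

There are 12 edges and 8 nodes, so the maximum possible is C(8,2) = 28.
Density = 12/28 = 3/7.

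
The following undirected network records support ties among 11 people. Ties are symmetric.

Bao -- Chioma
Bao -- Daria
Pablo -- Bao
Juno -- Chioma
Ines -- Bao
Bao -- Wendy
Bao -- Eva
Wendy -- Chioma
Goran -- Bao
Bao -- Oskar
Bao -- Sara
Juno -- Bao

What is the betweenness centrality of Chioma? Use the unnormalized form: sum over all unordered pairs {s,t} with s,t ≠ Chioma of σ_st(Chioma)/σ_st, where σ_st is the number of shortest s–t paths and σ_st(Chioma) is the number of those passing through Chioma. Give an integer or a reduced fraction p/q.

1/2

Pairs whose geodesics pass through Chioma — Wendy–Juno: 1/2.
All other pairs contribute 0.
Summing the contributions gives betweenness(Chioma) = 1/2.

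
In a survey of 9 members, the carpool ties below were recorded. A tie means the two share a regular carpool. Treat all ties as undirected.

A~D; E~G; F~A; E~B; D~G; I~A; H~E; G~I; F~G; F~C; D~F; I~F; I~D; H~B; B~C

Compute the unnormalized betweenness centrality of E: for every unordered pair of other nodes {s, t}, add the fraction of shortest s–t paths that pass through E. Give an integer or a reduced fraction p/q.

Pairs whose geodesics pass through E — F–H: 1/2; G–H: 1; G–B: 1; I–H: 1; I–B: 1/2; D–H: 1; D–B: 1/2; A–H: 3/4.
All other pairs contribute 0.
Summing the contributions gives betweenness(E) = 25/4.

25/4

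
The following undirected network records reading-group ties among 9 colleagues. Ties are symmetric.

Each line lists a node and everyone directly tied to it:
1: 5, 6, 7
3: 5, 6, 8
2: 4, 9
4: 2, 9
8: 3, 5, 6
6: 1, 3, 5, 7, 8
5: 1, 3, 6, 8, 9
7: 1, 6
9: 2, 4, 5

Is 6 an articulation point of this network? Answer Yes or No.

No

Even without 6, every remaining node can still reach every other (the residual graph is connected), so 6 is not a cut vertex.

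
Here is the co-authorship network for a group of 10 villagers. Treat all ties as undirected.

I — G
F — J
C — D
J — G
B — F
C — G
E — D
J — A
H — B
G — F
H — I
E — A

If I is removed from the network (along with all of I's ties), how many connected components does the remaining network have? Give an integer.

1

I's neighbors (G and H) remain reachable from one another through other ties, so the rest of the network stays in one piece.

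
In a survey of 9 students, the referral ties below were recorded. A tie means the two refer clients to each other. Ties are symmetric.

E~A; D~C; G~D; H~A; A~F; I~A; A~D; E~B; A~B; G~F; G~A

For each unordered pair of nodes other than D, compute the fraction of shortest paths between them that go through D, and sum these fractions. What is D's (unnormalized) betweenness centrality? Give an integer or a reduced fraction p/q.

Pairs whose geodesics pass through D — E–C: 1; H–C: 1; A–C: 1; G–C: 1; I–C: 1; C–B: 1; C–F: 2/2.
All other pairs contribute 0.
Summing the contributions gives betweenness(D) = 7.

7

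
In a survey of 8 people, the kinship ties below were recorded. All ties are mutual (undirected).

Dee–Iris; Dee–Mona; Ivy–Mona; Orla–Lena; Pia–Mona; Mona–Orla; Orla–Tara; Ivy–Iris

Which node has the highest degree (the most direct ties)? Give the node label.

Degrees — Dee:2, Iris:2, Ivy:2, Lena:1, Mona:4, Orla:3, Pia:1, Tara:1.
The maximum is 4, attained only by Mona.

Mona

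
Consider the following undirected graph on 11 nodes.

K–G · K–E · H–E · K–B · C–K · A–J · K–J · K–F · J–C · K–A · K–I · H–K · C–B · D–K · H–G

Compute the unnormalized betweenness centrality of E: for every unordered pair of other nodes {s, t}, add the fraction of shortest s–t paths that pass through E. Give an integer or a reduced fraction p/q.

No shortest path between any pair of other nodes passes through E.
Summing the contributions gives betweenness(E) = 0.

0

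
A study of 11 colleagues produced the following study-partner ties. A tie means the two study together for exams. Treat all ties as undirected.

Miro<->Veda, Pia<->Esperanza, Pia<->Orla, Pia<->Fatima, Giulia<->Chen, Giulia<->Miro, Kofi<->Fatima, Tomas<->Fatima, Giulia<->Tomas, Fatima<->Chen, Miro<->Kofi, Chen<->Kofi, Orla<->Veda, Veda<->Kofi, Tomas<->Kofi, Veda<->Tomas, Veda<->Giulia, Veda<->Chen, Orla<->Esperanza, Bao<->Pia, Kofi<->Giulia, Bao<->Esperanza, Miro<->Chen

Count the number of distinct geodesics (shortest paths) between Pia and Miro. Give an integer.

3

The shortest distance is 3. The length-3 paths are: Pia–Orla–Veda–Miro; Pia–Fatima–Kofi–Miro; Pia–Fatima–Chen–Miro.
That gives 3 distinct shortest paths.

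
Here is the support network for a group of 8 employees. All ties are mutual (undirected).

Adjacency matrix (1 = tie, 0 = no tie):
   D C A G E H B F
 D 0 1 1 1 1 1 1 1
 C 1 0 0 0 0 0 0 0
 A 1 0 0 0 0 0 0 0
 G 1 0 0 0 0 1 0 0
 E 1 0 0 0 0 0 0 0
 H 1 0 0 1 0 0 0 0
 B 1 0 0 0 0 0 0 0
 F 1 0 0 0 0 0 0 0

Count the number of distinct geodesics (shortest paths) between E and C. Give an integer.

1

The shortest distance is 2, and the only length-2 path is E–D–C. So there is exactly 1 shortest path.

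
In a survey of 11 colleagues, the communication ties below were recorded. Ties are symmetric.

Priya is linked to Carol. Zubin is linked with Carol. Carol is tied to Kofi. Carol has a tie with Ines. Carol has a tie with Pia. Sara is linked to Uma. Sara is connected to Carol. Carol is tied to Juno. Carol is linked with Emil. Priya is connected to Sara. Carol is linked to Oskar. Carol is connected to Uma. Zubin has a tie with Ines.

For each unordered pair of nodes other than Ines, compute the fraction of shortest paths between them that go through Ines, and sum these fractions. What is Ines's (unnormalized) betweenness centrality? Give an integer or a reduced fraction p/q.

No shortest path between any pair of other nodes passes through Ines.
Summing the contributions gives betweenness(Ines) = 0.

0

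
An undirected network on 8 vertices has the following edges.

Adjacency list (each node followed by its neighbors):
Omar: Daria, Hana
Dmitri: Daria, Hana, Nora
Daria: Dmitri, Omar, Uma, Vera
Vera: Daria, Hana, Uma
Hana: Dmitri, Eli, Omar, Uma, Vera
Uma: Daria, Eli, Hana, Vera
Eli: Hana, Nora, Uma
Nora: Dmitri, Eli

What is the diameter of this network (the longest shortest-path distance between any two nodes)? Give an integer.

Eccentricity of each node (its greatest distance to any other): Daria:2, Dmitri:2, Eli:2, Hana:2, Nora:3, Omar:3, Uma:2, Vera:3.
The maximum eccentricity is 3, realized for instance by the pair Omar–Nora via Omar – Daria – Dmitri – Nora. So the diameter is 3.

3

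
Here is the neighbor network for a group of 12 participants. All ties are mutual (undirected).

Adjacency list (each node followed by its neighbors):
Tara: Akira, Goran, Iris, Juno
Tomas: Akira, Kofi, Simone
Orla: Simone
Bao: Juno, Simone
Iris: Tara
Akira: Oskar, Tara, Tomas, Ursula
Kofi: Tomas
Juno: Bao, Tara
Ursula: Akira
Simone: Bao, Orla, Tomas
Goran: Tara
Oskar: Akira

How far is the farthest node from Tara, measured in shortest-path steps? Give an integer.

Distances from Tara: Akira:1, Bao:2, Goran:1, Iris:1, Juno:1, Kofi:3, Orla:4, Oskar:2, Simone:3, Tomas:2, Ursula:2.
The largest is 4 (to Orla), so the eccentricity of Tara is 4.

4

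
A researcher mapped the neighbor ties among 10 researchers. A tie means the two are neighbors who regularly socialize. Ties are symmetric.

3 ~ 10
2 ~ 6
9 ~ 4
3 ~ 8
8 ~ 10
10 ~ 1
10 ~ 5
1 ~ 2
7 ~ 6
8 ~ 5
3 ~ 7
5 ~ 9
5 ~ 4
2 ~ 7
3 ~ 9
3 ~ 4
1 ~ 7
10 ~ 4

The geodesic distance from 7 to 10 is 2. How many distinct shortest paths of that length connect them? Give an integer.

The shortest distance is 2. The length-2 paths are: 7–3–10; 7–1–10.
That gives 2 distinct shortest paths.

2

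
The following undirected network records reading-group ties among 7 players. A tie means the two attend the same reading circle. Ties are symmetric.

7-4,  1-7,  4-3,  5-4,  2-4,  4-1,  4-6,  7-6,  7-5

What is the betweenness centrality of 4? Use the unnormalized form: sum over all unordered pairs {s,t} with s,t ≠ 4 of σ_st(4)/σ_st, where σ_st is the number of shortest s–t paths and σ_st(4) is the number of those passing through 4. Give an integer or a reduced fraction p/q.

21/2

Pairs whose geodesics pass through 4 — 6–5: 1/2; 6–3: 1; 6–1: 1/2; 6–2: 1; 5–3: 1; 5–1: 1/2; 5–2: 1; 3–1: 1; 3–7: 1; 3–2: 1; 1–2: 1; 7–2: 1.
All other pairs contribute 0.
Summing the contributions gives betweenness(4) = 21/2.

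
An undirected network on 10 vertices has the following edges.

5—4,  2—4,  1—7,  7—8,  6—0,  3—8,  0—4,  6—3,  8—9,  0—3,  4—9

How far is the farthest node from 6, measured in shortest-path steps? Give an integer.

Distances from 6: 0:1, 1:4, 2:3, 3:1, 4:2, 5:3, 7:3, 8:2, 9:3.
The largest is 4 (to 1), so the eccentricity of 6 is 4.

4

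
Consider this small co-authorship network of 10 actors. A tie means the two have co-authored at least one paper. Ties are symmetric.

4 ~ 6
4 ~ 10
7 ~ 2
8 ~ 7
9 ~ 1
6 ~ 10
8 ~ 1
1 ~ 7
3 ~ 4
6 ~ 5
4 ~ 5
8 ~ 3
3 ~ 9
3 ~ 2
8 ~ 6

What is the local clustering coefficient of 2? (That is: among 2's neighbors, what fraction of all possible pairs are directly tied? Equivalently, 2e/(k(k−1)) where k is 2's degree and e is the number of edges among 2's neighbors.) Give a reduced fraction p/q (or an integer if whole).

2's neighbors: 3 and 7 (k = 2).
Possible neighbor pairs: C(2,2) = 1. Edges among them: none → e = 0.
Clustering(2) = 0/1.

0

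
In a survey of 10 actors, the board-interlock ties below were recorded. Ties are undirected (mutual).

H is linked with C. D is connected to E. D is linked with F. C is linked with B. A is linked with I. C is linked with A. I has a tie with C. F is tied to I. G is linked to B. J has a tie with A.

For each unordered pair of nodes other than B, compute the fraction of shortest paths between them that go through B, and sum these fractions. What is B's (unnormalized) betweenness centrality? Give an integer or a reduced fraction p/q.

8

Pairs whose geodesics pass through B — G–I: 1; G–C: 1; G–A: 1; G–E: 1; G–J: 1; G–D: 1; G–F: 1; G–H: 1.
All other pairs contribute 0.
Summing the contributions gives betweenness(B) = 8.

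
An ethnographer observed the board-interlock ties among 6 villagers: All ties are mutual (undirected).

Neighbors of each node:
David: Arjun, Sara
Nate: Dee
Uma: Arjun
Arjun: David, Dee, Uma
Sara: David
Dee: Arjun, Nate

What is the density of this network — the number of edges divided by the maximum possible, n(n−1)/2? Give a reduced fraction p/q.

There are 5 edges and 6 nodes, so the maximum possible is C(6,2) = 15.
Density = 5/15 = 1/3.

1/3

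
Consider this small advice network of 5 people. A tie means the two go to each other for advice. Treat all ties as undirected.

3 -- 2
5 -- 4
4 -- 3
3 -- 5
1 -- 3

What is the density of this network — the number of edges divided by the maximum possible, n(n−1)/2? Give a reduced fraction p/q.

There are 5 edges and 5 nodes, so the maximum possible is C(5,2) = 10.
Density = 5/10 = 1/2.

1/2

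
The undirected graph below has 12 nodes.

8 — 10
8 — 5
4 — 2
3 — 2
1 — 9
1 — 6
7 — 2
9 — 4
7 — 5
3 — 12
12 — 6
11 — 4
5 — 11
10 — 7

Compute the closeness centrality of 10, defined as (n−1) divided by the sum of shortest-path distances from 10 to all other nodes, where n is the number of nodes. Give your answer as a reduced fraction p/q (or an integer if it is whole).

Distances from 10: 1:5, 2:2, 3:3, 4:3, 5:2, 6:5, 7:1, 8:1, 9:4, 11:3, 12:4. Sum = 33.
n = 12, so closeness = 11/33 = 1/3.

1/3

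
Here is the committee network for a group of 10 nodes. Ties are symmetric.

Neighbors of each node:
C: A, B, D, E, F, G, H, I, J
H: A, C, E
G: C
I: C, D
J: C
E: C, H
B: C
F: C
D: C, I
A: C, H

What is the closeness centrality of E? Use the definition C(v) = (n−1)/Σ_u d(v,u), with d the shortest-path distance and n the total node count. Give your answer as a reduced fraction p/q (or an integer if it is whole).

9/16

Distances from E: A:2, B:2, C:1, D:2, F:2, G:2, H:1, I:2, J:2. Sum = 16.
n = 10, so closeness = 9/16.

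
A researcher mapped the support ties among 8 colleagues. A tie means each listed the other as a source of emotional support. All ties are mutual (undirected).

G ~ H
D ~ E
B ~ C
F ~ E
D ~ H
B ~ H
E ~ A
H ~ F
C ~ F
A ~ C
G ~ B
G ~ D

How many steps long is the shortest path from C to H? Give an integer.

One shortest route is C – F – H, which uses 2 edges, and C and H are not directly tied, so nothing shorter exists. So d(C,H) = 2.

2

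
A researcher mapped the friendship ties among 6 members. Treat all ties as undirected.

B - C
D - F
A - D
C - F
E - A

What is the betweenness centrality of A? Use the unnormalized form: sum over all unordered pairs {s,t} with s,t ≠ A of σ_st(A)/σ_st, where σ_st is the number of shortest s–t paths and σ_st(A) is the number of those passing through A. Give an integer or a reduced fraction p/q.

Pairs whose geodesics pass through A — C–E: 1; F–E: 1; B–E: 1; E–D: 1.
All other pairs contribute 0.
Summing the contributions gives betweenness(A) = 4.

4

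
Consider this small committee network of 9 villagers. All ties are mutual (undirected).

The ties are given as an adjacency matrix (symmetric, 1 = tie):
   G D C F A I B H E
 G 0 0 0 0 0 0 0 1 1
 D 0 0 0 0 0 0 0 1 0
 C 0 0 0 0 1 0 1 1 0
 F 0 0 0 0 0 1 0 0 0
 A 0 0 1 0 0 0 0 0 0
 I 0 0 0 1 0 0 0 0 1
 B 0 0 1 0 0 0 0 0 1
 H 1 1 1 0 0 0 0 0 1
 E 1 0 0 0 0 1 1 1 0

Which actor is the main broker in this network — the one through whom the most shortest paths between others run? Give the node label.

E

Unnormalized betweenness of each node: A:0, B:3, C:8, D:0, E:14, F:0, G:0, H:12, I:7.
E has the largest value, 14, making it the main broker — the node through which the most shortest paths run.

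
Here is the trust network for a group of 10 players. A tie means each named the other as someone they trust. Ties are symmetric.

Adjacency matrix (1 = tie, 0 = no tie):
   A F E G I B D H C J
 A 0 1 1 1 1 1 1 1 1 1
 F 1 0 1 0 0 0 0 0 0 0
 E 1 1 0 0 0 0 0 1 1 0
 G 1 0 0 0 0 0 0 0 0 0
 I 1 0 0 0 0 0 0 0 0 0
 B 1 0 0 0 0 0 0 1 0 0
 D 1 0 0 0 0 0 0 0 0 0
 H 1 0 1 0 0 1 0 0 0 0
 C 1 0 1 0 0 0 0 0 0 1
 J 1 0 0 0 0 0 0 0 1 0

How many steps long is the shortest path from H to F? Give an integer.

One shortest route is H – A – F, which uses 2 edges, and H and F are not directly tied, so nothing shorter exists. So d(H,F) = 2.

2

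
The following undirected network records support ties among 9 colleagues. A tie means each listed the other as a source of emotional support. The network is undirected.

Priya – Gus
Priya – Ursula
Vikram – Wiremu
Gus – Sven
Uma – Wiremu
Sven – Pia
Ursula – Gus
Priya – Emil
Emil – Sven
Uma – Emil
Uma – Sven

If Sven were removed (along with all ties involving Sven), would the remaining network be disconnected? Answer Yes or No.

Yes

Removing Sven leaves {Emil, Gus, Priya, Uma, Ursula, Vikram, and Wiremu} with no path to {Pia}, so the network splits into 2 components. Sven is a cut vertex.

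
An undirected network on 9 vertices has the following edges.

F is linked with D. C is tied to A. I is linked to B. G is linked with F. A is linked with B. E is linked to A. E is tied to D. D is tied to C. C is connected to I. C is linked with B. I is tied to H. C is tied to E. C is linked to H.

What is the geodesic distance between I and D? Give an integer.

2

One shortest route is I – C – D, which uses 2 edges, and I and D are not directly tied, so nothing shorter exists. So d(I,D) = 2.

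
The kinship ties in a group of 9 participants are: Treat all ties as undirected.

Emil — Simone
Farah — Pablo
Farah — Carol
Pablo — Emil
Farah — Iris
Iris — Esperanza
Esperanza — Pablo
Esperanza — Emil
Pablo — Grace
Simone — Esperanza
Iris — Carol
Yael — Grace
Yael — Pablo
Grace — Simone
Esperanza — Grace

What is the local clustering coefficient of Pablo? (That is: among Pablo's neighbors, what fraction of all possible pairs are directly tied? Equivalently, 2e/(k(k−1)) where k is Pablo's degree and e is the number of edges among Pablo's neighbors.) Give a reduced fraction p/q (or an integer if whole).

Pablo's neighbors: Emil, Esperanza, Farah, Grace, and Yael (k = 5).
Possible neighbor pairs: C(5,2) = 10. Edges among them: Emil–Esperanza, Esperanza–Grace, Grace–Yael → e = 3.
Clustering(Pablo) = 3/10.

3/10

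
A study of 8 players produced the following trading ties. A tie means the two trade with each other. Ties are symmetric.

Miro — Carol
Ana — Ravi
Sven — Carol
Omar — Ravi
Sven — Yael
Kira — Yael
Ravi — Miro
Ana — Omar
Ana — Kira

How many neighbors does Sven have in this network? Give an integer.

2

Sven is directly tied to Carol and Yael. That is 2 neighbors, so the degree of Sven is 2.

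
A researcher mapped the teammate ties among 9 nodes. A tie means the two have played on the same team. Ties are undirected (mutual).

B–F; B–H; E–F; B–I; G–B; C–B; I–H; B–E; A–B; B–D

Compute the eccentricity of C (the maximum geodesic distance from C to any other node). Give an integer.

Distances from C: A:2, B:1, D:2, E:2, F:2, G:2, H:2, I:2.
The largest is 2 (to E, H, F, D, A, G, and I), so the eccentricity of C is 2.

2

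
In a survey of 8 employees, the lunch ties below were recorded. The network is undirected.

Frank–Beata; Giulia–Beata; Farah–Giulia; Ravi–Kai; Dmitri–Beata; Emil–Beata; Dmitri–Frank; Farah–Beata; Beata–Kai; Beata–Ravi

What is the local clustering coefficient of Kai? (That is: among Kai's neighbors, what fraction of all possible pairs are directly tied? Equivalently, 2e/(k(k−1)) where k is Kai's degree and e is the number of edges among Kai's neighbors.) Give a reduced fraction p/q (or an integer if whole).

1

Kai's neighbors: Beata and Ravi (k = 2).
Possible neighbor pairs: C(2,2) = 1. Edges among them: Beata–Ravi → e = 1.
Clustering(Kai) = 1/1.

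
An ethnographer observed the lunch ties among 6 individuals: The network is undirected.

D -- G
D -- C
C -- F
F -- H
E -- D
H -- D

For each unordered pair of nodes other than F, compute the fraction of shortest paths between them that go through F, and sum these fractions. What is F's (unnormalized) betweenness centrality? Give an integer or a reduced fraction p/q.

1/2

Pairs whose geodesics pass through F — H–C: 1/2.
All other pairs contribute 0.
Summing the contributions gives betweenness(F) = 1/2.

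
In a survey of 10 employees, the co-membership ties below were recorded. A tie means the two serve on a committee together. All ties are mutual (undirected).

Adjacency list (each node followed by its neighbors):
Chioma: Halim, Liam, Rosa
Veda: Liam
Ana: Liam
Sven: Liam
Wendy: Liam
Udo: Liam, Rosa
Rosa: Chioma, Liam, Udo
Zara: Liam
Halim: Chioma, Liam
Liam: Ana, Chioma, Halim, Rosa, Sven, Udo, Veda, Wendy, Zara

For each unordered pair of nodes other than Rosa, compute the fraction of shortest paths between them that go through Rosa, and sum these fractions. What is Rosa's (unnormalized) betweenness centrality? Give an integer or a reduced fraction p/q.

Pairs whose geodesics pass through Rosa — Chioma–Udo: 1/2.
All other pairs contribute 0.
Summing the contributions gives betweenness(Rosa) = 1/2.

1/2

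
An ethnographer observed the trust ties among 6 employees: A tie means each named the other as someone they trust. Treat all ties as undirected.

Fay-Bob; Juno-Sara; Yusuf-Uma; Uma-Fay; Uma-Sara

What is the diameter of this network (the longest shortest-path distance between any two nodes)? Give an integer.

4

Eccentricity of each node (its greatest distance to any other): Bob:4, Fay:3, Juno:4, Sara:3, Uma:2, Yusuf:3.
The maximum eccentricity is 4, realized for instance by the pair Bob–Juno via Bob – Fay – Uma – Sara – Juno. So the diameter is 4.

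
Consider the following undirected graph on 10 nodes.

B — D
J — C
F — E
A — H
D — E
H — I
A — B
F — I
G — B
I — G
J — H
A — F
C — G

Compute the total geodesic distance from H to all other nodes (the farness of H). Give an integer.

17

Distances from H: A:1, B:2, C:2, D:3, E:3, F:2, G:2, I:1, J:1.
Sum = 1 + 2 + 2 + 3 + 3 + 2 + 2 + 1 + 1 = 17.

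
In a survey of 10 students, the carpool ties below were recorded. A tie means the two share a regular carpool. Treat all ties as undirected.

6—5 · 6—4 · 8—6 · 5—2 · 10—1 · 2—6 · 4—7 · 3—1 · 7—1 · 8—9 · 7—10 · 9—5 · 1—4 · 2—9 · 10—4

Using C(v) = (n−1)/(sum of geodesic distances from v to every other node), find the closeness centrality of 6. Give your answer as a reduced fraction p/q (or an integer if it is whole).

3/5

Distances from 6: 1:2, 2:1, 3:3, 4:1, 5:1, 7:2, 8:1, 9:2, 10:2. Sum = 15.
n = 10, so closeness = 9/15 = 3/5.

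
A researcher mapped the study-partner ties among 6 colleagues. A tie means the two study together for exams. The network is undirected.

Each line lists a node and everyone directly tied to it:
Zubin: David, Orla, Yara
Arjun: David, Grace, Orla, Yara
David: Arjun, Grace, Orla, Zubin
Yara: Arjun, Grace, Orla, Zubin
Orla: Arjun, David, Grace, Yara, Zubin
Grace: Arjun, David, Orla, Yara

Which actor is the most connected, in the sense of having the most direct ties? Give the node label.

Degrees — Arjun:4, David:4, Grace:4, Orla:5, Yara:4, Zubin:3.
The maximum is 5, attained only by Orla.

Orla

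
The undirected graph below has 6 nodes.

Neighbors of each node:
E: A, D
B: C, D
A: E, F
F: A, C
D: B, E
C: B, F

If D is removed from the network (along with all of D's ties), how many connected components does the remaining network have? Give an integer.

D's neighbors (B and E) remain reachable from one another through other ties, so the rest of the network stays in one piece.

1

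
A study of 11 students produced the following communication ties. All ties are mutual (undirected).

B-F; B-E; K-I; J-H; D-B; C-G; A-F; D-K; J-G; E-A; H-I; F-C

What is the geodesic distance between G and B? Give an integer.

3

One shortest route is G – C – F – B, which uses 3 edges, and at distance 2 from G we only reach {F, H}, which does not include B. So d(G,B) = 3.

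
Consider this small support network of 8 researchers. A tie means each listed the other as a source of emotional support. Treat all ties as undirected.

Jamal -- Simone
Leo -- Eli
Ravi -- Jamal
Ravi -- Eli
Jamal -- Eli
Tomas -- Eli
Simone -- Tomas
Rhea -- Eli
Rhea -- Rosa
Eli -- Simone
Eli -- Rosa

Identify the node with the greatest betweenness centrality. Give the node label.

Eli

Unnormalized betweenness of each node: Eli:16, Jamal:1/2, Leo:0, Ravi:0, Rhea:0, Rosa:0, Simone:1/2, Tomas:0.
Eli has the largest value, 16, making it the main broker — the node through which the most shortest paths run.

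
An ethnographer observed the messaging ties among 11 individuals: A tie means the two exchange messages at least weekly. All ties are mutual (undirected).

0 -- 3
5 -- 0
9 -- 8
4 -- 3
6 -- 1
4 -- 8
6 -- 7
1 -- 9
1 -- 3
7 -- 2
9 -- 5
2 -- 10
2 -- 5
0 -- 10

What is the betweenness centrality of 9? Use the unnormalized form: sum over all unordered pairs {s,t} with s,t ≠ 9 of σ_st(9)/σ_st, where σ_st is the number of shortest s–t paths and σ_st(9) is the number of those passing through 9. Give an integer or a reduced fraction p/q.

Pairs whose geodesics pass through 9 — 7–8: 2/2; 2–8: 1; 2–4: 1/3; 2–1: 1/2; 10–8: 2/3; 0–8: 1/2; 5–8: 1; 5–4: 1/2; 5–1: 1; 5–6: 1/2; 8–1: 1; 8–6: 1.
All other pairs contribute 0.
Summing the contributions gives betweenness(9) = 9.

9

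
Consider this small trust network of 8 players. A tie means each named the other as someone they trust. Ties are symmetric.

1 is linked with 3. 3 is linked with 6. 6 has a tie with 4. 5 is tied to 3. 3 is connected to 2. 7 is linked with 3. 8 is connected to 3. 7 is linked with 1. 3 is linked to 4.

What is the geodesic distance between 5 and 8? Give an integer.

One shortest route is 5 – 3 – 8, which uses 2 edges, and 5 and 8 are not directly tied, so nothing shorter exists. So d(5,8) = 2.

2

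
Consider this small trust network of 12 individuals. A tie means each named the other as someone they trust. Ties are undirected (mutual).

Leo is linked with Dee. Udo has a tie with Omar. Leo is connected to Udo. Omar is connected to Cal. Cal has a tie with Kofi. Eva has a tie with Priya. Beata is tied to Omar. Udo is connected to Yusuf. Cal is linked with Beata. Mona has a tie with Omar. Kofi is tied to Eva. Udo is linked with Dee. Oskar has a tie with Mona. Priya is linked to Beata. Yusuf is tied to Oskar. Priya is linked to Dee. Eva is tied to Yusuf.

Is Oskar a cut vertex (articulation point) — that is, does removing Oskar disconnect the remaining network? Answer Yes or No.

No

Even without Oskar, every remaining node can still reach every other (the residual graph is connected), so Oskar is not a cut vertex.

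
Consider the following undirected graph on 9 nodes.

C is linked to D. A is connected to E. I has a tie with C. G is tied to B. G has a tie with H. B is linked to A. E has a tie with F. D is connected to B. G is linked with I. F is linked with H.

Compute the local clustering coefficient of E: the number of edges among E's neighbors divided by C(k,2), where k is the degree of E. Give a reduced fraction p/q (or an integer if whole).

0

E's neighbors: A and F (k = 2).
Possible neighbor pairs: C(2,2) = 1. Edges among them: none → e = 0.
Clustering(E) = 0/1.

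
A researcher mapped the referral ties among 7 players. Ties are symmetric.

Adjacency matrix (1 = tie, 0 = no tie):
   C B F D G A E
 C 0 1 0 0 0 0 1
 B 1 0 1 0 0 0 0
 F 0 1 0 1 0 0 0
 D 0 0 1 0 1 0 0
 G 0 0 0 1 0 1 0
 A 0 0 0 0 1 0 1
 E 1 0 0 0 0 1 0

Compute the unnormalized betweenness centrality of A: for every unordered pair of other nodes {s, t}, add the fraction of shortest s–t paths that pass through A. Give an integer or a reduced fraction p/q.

Pairs whose geodesics pass through A — C–G: 1; D–E: 1; G–E: 1.
All other pairs contribute 0.
Summing the contributions gives betweenness(A) = 3.

3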